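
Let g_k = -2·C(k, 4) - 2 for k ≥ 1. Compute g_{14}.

C(14, 4) = 1001, so g_{14} = -2004.

-2004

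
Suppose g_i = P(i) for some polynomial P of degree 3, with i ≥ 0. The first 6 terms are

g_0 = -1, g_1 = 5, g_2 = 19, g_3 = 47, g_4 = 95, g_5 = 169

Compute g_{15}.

1st diffs: 6, 14, 28, 48, 74.
2nd diffs: 8, 14, 20, 26.
3rd diffs: 6, 6, 6 (constant).
Newton forward-difference form: g_i = -1 + 6·C(i,1) + 8·C(i,2) + 6·C(i,3).
At i = 15: i = 15, so g_{15} = -1 + 90 + 840 + 2730 = 3659.

3659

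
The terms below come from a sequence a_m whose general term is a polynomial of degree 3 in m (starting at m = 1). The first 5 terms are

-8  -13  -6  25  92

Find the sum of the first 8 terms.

1308

1st diffs: -5, 7, 31, 67.
2nd diffs: 12, 24, 36.
3rd diffs: 12, 12 (constant).
So a_m = 2m^3 - 6m^2 - m - 3.
Continuing: 207, 382, 629.
Summing m = 1..8 (8 terms) gives 1308.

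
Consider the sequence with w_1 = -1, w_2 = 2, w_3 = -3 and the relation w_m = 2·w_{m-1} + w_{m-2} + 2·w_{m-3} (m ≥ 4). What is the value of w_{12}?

-11942

Compute successive terms:
w_4 = -6;  w_5 = -11;  w_6 = -34;  w_7 = -91;  w_8 = -238;  w_9 = -635;  w_{10} = -1690;  w_{11} = -4491;  w_{12} = -11942.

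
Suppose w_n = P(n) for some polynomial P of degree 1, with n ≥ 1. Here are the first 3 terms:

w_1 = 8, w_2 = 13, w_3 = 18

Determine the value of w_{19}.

98

1st diffs: 5, 5 (constant).
So w_n = 5n + 3.
Evaluating at n = 19 gives w_{19} = 98.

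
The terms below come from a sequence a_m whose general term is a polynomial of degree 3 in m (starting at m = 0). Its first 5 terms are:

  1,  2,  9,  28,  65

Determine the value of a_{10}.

1001

1st diffs: 1, 7, 19, 37.
2nd diffs: 6, 12, 18.
3rd diffs: 6, 6 (constant).
Newton forward-difference form: a_m = 1 + 1·C(m,1) + 6·C(m,2) + 6·C(m,3).
At m = 10: m = 10, so a_{10} = 1 + 10 + 270 + 720 = 1001.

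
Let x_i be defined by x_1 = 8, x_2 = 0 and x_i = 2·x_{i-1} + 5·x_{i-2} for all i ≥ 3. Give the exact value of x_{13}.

6718760

Compute successive terms:
x_3 = 40;  x_4 = 80;  x_5 = 360;  …;  x_{10} = 163520;  x_{11} = 564840;  x_{12} = 1947280;  x_{13} = 6718760.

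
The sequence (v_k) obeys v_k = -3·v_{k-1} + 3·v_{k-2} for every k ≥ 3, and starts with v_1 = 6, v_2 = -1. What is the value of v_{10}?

v_3 = 21; v_4 = -66; v_5 = 261; v_6 = -981; v_7 = 3726; v_8 = -14121; v_9 = 53541; v_{10} = -202986.

-202986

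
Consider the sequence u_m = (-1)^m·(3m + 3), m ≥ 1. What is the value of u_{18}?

57

(-1)^18 = 1; 3m + 3 at m=18 is 57; so u_{18} = 57.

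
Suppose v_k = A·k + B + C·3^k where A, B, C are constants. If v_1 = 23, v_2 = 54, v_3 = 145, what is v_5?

At k = 1, 2, 3: A + B + 3C = 23; 2A + B + 9C = 54; 3A + B + 27C = 145.
Subtracting the first from the second: A + 6C = 31.
Subtracting the second from the third: A + 18C = 91.
Solving: C = 5, A = 1, then B = 7.
Hence v_5 = 1·5 + 7 + 5·243 = 1227.

1227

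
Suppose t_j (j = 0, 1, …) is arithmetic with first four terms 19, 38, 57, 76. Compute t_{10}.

Common difference d = 19.
t_j = 19 + (j - 0)·19.
t_{10} = 19 + 10·19 = 209.

209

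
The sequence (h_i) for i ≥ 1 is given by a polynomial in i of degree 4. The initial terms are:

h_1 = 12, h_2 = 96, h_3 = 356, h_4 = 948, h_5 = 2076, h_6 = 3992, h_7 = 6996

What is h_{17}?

197196

1st diffs: 84, 260, 592, 1128, 1916, 3004.
2nd diffs: 176, 332, 536, 788, 1088.
3rd diffs: 156, 204, 252, 300.
4th diffs: 48, 48, 48 (constant).
Newton forward-difference form: h_i = 12 + 84·C(i-1,1) + 176·C(i-1,2) + 156·C(i-1,3) + 48·C(i-1,4).
At i = 17: i-1 = 16, so h_{17} = 12 + 1344 + 21120 + 87360 + 87360 = 197196.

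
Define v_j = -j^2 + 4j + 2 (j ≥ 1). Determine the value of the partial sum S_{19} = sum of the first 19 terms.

Over j = 1..19: Σj = 190, Σj² = 2470.
Total = (-1)·2470 + (4)·190 + (2)·19 = -1672.

-1672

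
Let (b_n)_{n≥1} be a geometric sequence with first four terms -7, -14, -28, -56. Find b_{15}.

Common ratio r = 2.
b_n = (-7)·2^(n-1).
b_{15} = (-7)·2^14 = -114688.

-114688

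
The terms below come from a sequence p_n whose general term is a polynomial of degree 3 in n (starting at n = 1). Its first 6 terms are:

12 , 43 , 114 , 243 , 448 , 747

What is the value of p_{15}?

1st diffs: 31, 71, 129, 205, 299.
2nd diffs: 40, 58, 76, 94.
3rd diffs: 18, 18, 18 (constant).
So p_n = 3n^3 + 2n^2 + 4n + 3.
Evaluating at n = 15 gives p_{15} = 10638.

10638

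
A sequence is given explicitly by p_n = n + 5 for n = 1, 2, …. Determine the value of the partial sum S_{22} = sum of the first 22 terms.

363

Over n = 1..22: Σn = 253.
Total = (1)·253 + (5)·22 = 363.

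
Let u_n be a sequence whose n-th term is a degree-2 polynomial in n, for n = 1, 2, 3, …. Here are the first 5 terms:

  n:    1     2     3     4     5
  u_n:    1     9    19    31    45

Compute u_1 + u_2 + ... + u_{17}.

1st diffs: 8, 10, 12, 14.
2nd diffs: 2, 2, 2 (constant).
So u_n = n^2 + 5n - 5.
Continuing: …, 61, 79, 99, 121, …, u_{17} = 369.
Summing n = 1..17 (17 terms) gives 2465.

2465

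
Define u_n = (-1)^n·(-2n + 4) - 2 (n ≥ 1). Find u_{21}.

(-1)^21 = -1; -2n + 4 at n=21 is -38; so u_{21} = 36.

36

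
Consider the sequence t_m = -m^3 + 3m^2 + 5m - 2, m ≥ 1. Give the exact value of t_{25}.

t_{25} = -1·25^3 + 3·25^2 + 5·25 - 2 = -13627.

-13627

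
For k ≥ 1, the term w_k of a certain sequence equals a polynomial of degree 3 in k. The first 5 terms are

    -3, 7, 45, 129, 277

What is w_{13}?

5925

1st diffs: 10, 38, 84, 148.
2nd diffs: 28, 46, 64.
3rd diffs: 18, 18 (constant).
So w_k = 3k^3 - 4k^2 + k - 3.
Evaluating at k = 13 gives w_{13} = 5925.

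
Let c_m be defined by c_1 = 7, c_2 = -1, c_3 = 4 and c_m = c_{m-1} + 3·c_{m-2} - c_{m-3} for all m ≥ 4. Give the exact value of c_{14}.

-1663

Compute successive terms:
c_4 = -6  c_5 = 7  c_6 = -15  …  c_{11} = -48  c_{12} = -422  c_{13} = -445  c_{14} = -1663.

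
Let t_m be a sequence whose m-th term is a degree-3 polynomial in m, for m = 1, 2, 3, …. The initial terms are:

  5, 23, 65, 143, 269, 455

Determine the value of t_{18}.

1st diffs: 18, 42, 78, 126, 186.
2nd diffs: 24, 36, 48, 60.
3rd diffs: 12, 12, 12 (constant).
Newton forward-difference form: t_m = 5 + 18·C(m-1,1) + 24·C(m-1,2) + 12·C(m-1,3).
At m = 18: m-1 = 17, so t_{18} = 5 + 306 + 3264 + 8160 = 11735.

11735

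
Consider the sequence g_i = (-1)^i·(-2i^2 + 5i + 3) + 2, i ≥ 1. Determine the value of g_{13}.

272

(-1)^13 = -1; -2i^2 + 5i + 3 at i=13 is -270; so g_{13} = 272.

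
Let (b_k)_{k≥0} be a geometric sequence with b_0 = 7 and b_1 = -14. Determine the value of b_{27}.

-939524096

Common ratio r = -2.
b_k = 7·(-2)^(k-0).
b_{27} = 7·(-2)^27 = -939524096.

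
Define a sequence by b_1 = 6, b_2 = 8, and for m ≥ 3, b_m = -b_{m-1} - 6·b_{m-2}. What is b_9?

Applying the relation repeatedly:
b_3 = -44; b_4 = -4; b_5 = 268; b_6 = -244; b_7 = -1364; b_8 = 2828; b_9 = 5356.

5356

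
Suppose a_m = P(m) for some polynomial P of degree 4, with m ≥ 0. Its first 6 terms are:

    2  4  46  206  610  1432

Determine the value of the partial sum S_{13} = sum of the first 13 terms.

129168

1st diffs: 2, 42, 160, 404, 822.
2nd diffs: 40, 118, 244, 418.
3rd diffs: 78, 126, 174.
4th diffs: 48, 48 (constant).
Newton forward-difference form: a_m = 2 + 2·C(m,1) + 40·C(m,2) + 78·C(m,3) + 48·C(m,4).
Continuing: …, 2894, 5266, 8866, 14060, …, a_{12} = 43586.
Summing m = 0..12 (13 terms) gives 129168.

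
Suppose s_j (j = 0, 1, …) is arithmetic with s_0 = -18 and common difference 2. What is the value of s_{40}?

s_j = -18 + (j - 0)·2.
s_{40} = -18 + 40·2 = 62.

62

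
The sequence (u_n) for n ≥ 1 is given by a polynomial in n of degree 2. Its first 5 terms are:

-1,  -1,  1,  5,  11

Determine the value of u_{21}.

379

1st diffs: 0, 2, 4, 6.
2nd diffs: 2, 2, 2 (constant).
So u_n = n^2 - 3n + 1.
Evaluating at n = 21 gives u_{21} = 379.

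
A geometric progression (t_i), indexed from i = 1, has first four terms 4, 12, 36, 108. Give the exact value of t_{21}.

Common ratio r = 3.
t_i = 4·3^(i-1).
t_{21} = 4·3^20 = 13947137604.

13947137604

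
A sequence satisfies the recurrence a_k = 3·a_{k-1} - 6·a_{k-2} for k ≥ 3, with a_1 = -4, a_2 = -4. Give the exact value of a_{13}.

-37908

Step forward from the initial values:
a_3 = 12, a_4 = 60, a_5 = 108, …, a_{10} = 7452, a_{11} = 32076, a_{12} = 51516, a_{13} = -37908.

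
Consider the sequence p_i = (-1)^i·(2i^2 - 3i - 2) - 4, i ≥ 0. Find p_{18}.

588

(-1)^18 = 1; 2i^2 - 3i - 2 at i=18 is 592; so p_{18} = 588.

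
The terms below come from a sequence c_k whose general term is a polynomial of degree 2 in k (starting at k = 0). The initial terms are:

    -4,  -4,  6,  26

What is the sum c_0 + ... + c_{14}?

4490

1st diffs: 0, 10, 20.
2nd diffs: 10, 10 (constant).
Newton forward-difference form: c_k = -4 + 10·C(k,2).
Continuing: …, 56, 96, 146, 206, …, c_{14} = 906.
Summing k = 0..14 (15 terms) gives 4490.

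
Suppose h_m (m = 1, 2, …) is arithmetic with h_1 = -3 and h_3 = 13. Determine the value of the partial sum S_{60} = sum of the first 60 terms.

Common difference d = (13 - (-3)) / (3 - 1) = 8.
h_m = -3 + (m - 1)·8.
h_{60} = 469; S = 60·(-3 + 469)/2 = 13980.

13980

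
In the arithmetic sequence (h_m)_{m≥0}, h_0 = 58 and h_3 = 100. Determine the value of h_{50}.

758

Common difference d = (100 - 58) / (3 - 0) = 14.
h_m = 58 + (m - 0)·14.
h_{50} = 58 + 50·14 = 758.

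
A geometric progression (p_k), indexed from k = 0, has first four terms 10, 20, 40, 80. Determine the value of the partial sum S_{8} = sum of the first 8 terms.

Common ratio r = 2.
p_k = 10·2^(k-0).
S = 10·(2^8 - 1)/(2 - 1) = 10·(256 - 1)/(1) = 2550.

2550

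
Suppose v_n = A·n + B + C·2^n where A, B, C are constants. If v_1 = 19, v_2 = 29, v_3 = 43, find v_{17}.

262255

The three given values yield: A + B + 2C = 19; 2A + B + 4C = 29; 3A + B + 8C = 43.
Subtracting the first from the second: A + 2C = 10.
Subtracting the second from the third: A + 4C = 14.
Solving: C = 2, A = 6, then B = 9.
So v_n = 6·n + 9 + 2·2^n; at n=17 this is 262255.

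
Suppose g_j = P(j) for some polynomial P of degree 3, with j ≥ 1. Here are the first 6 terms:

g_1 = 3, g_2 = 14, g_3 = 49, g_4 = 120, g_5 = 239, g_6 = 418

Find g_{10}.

1974

1st diffs: 11, 35, 71, 119, 179.
2nd diffs: 24, 36, 48, 60.
3rd diffs: 12, 12, 12 (constant).
Newton forward-difference form: g_j = 3 + 11·C(j-1,1) + 24·C(j-1,2) + 12·C(j-1,3).
At j = 10: j-1 = 9, so g_{10} = 3 + 99 + 864 + 1008 = 1974.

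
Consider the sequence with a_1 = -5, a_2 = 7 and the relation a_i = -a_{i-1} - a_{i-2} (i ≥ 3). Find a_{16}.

Step forward from the initial values:
a_3 = -2, a_4 = -5, a_5 = 7, …, a_{13} = -5, a_{14} = 7, a_{15} = -2, a_{16} = -5.

-5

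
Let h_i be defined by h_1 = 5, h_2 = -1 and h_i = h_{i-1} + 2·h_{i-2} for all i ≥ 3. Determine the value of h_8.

Applying the relation repeatedly:
h_3 = 9; h_4 = 7; h_5 = 25; h_6 = 39; h_7 = 89; h_8 = 167.
(Characteristic roots are 2 and -1.)

167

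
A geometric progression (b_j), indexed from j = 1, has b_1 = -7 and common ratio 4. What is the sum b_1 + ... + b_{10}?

b_j = (-7)·4^(j-1).
S = (-7)·(4^10 - 1)/(4 - 1) = (-7)·(1048576 - 1)/(3) = -2446675.

-2446675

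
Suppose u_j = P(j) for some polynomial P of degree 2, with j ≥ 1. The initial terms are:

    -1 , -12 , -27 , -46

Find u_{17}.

1st diffs: -11, -15, -19.
2nd diffs: -4, -4 (constant).
Newton forward-difference form: u_j = -1 + (-11)·C(j-1,1) + (-4)·C(j-1,2).
At j = 17: j-1 = 16, so u_{17} = -1 - 176 - 480 = -657.

-657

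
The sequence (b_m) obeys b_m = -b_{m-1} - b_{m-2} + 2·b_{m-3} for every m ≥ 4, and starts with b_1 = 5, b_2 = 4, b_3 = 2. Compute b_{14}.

Iterate the recurrence:
b_4 = 4;  b_5 = 2;  b_6 = -2;  …;  b_{11} = -22;  b_{12} = -26;  b_{13} = 104;  b_{14} = -122.

-122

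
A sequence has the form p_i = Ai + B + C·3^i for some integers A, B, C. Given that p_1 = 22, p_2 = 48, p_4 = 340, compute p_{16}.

At i = 1, 2, 4: A + B + 3C = 22; 2A + B + 9C = 48; 4A + B + 81C = 340.
Subtracting the first from the second: A + 6C = 26.
Subtracting the second from the third: 2A + 72C = 292.
Solving: C = 4, A = 2, then B = 8.
So p_i = 2·i + 8 + 4·3^i; at i=16 this is 172186924.

172186924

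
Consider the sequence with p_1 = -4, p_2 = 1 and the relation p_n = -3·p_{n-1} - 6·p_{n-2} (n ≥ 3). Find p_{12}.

Iterate the recurrence:
p_3 = 21  p_4 = -69  p_5 = 81  p_6 = 171  p_7 = -999  p_8 = 1971  p_9 = 81  p_{10} = -12069  p_{11} = 35721  p_{12} = -34749.

-34749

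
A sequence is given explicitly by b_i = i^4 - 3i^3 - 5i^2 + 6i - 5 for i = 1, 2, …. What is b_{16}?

b_{16} = 1·16^4 - 3·16^3 - 5·16^2 + 6·16 - 5 = 52059.

52059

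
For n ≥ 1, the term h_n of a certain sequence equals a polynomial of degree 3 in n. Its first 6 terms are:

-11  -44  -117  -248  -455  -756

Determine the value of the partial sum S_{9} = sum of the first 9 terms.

-6915

1st diffs: -33, -73, -131, -207, -301.
2nd diffs: -40, -58, -76, -94.
3rd diffs: -18, -18, -18 (constant).
Newton forward-difference form: h_n = -11 + (-33)·C(n-1,1) + (-40)·C(n-1,2) + (-18)·C(n-1,3).
Continuing: -1169, -1712, -2403.
Summing n = 1..9 (9 terms) gives -6915.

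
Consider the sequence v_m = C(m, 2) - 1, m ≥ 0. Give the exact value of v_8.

C(8, 2) = 28, so v_8 = 27.

27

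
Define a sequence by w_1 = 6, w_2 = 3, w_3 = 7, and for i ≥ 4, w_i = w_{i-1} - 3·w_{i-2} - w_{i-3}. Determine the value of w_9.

-86

Step forward from the initial values:
w_4 = -8; w_5 = -32; w_6 = -15; w_7 = 89; w_8 = 166; w_9 = -86.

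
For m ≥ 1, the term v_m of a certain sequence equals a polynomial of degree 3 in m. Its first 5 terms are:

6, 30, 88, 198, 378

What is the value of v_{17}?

14550

1st diffs: 24, 58, 110, 180.
2nd diffs: 34, 52, 70.
3rd diffs: 18, 18 (constant).
Newton forward-difference form: v_m = 6 + 24·C(m-1,1) + 34·C(m-1,2) + 18·C(m-1,3).
At m = 17: m-1 = 16, so v_{17} = 6 + 384 + 4080 + 10080 = 14550.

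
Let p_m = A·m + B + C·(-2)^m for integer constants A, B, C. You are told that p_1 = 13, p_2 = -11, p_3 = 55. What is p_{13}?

41035

Plug in m = 1, 2, 3: A + B - 2C = 13; 2A + B + 4C = -11; 3A + B - 8C = 55.
Subtracting the first from the second: A + 6C = -24.
Subtracting the second from the third: A - 12C = 66.
Solving: C = -5, A = 6, then B = -3.
So p_m = 6·m + (-3) + (-5)·(-2)^m; at m=13 this is 41035.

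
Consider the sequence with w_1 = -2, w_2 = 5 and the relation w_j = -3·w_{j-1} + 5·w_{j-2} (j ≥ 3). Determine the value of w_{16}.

Step forward from the initial values:
w_3 = -25;  w_4 = 100;  w_5 = -425;  …;  w_{13} = -40452050;  w_{14} = 169598525;  w_{15} = -711055825;  w_{16} = 2981160100.

2981160100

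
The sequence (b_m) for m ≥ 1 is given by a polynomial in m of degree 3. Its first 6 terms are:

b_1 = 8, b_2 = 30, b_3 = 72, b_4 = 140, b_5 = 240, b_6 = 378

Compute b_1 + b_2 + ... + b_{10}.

4730

1st diffs: 22, 42, 68, 100, 138.
2nd diffs: 20, 26, 32, 38.
3rd diffs: 6, 6, 6 (constant).
Newton forward-difference form: b_m = 8 + 22·C(m-1,1) + 20·C(m-1,2) + 6·C(m-1,3).
Continuing: 560, 792, 1080, 1430.
Summing m = 1..10 (10 terms) gives 4730.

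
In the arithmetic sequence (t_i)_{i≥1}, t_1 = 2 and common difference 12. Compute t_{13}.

146

t_i = 2 + (i - 1)·12.
t_{13} = 2 + 12·12 = 146.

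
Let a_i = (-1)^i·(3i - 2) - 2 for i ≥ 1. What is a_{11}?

(-1)^11 = -1; 3i - 2 at i=11 is 31; so a_{11} = -33.

-33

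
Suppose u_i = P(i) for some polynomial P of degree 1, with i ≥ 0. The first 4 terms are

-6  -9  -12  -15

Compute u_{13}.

1st diffs: -3, -3, -3 (constant).
So u_i = -3i - 6.
Evaluating at i = 13 gives u_{13} = -45.

-45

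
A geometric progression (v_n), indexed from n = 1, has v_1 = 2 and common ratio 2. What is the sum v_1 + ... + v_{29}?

1073741822

v_n = 2·2^(n-1).
S = 2·(2^29 - 1)/(2 - 1) = 2·(536870912 - 1)/(1) = 1073741822.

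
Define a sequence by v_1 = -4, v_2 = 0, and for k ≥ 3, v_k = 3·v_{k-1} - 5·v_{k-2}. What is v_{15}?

-417580

Applying the relation repeatedly:
v_3 = 20, v_4 = 60, v_5 = 80, …, v_{12} = 33060, v_{13} = 19580, v_{14} = -106560, v_{15} = -417580.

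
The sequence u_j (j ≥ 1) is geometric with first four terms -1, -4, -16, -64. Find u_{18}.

-17179869184

Common ratio r = 4.
u_j = (-1)·4^(j-1).
u_{18} = (-1)·4^17 = -17179869184.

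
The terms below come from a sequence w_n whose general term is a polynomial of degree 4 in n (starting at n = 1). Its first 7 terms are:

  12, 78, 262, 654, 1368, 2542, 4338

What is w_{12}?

29998

1st diffs: 66, 184, 392, 714, 1174, 1796.
2nd diffs: 118, 208, 322, 460, 622.
3rd diffs: 90, 114, 138, 162.
4th diffs: 24, 24, 24 (constant).
So w_n = n^4 + 5n^3 + 4n^2 + 4n - 2.
Evaluating at n = 12 gives w_{12} = 29998.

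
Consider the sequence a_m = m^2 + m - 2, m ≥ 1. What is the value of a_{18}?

a_{18} = 1·18^2 + 1·18 - 2 = 340.

340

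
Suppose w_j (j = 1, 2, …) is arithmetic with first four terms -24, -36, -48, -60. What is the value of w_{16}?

Common difference d = -12.
w_j = -24 + (j - 1)·(-12).
w_{16} = -24 + 15·(-12) = -204.

-204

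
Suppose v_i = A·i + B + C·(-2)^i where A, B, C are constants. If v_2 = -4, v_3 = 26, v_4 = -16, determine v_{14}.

The three given values yield: 2A + B + 4C = -4; 3A + B - 8C = 26; 4A + B + 16C = -16.
Subtracting the first from the second: A - 12C = 30.
Subtracting the second from the third: A + 24C = -42.
Solving: C = -2, A = 6, then B = -8.
Hence v_{14} = 6·14 + (-8) + (-2)·16384 = -32692.

-32692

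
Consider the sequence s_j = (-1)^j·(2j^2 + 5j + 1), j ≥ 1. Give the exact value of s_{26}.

(-1)^26 = 1; 2j^2 + 5j + 1 at j=26 is 1483; so s_{26} = 1483.

1483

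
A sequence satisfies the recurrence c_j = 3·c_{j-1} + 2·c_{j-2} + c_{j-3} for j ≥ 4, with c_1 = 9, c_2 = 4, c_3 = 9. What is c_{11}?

351234

c_4 = 44;  c_5 = 154;  c_6 = 559;  c_7 = 2029;  c_8 = 7359;  c_9 = 26694;  c_{10} = 96829;  c_{11} = 351234.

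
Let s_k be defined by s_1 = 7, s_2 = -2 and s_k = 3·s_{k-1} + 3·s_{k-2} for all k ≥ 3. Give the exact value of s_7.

2295

Compute successive terms:
s_3 = 15;  s_4 = 39;  s_5 = 162;  s_6 = 603;  s_7 = 2295.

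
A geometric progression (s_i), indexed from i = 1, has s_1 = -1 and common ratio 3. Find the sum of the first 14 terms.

-2391484

s_i = (-1)·3^(i-1).
S = (-1)·(3^14 - 1)/(3 - 1) = (-1)·(4782969 - 1)/(2) = -2391484.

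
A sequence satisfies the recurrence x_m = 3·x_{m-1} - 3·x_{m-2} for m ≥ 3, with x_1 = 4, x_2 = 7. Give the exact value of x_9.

Applying the relation repeatedly:
x_3 = 9, x_4 = 6, x_5 = -9, x_6 = -45, x_7 = -108, x_8 = -189, x_9 = -243.

-243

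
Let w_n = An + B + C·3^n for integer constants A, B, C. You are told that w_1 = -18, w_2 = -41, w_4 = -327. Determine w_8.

-26243

At n = 1, 2, 4: A + B + 3C = -18; 2A + B + 9C = -41; 4A + B + 81C = -327.
Subtracting the first from the second: A + 6C = -23.
Subtracting the second from the third: 2A + 72C = -286.
Solving: C = -4, A = 1, then B = -7.
So w_n = 1·n + (-7) + (-4)·3^n; at n=8 this is -26243.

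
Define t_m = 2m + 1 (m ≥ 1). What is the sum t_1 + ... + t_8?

Over m = 1..8: Σm = 36.
Total = (2)·36 + (1)·8 = 80.

80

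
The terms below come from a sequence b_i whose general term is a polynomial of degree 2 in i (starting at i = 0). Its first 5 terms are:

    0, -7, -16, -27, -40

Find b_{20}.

1st diffs: -7, -9, -11, -13.
2nd diffs: -2, -2, -2 (constant).
So b_i = -i^2 - 6i.
Evaluating at i = 20 gives b_{20} = -520.

-520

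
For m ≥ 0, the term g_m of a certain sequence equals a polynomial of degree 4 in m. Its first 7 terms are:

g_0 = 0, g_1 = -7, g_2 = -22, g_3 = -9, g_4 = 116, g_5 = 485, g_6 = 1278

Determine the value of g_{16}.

106448

1st diffs: -7, -15, 13, 125, 369, 793.
2nd diffs: -8, 28, 112, 244, 424.
3rd diffs: 36, 84, 132, 180.
4th diffs: 48, 48, 48 (constant).
Newton forward-difference form: g_m = (-7)·C(m,1) + (-8)·C(m,2) + 36·C(m,3) + 48·C(m,4).
At m = 16: m = 16, so g_{16} = -112 - 960 + 20160 + 87360 = 106448.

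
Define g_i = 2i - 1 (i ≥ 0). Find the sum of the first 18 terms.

Over i = 0..17: Σi = 153.
Total = (2)·153 + (-1)·18 = 288.

288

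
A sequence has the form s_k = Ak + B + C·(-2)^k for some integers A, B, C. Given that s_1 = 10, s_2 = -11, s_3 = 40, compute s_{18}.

The three given values yield: A + B - 2C = 10; 2A + B + 4C = -11; 3A + B - 8C = 40.
Subtracting the first from the second: A + 6C = -21.
Subtracting the second from the third: A - 12C = 51.
Solving: C = -4, A = 3, then B = -1.
Therefore s_{18} = 54 + (-1) + (-4)·262144 = -1048523.

-1048523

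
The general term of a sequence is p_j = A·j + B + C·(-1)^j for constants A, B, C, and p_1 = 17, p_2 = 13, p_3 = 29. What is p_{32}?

193

Write the equations: A + B - C = 17; 2A + B + C = 13; 3A + B - C = 29.
Subtracting the first from the second: A + 2C = -4.
Subtracting the second from the third: A - 2C = 16.
Solving: C = -5, A = 6, then B = 6.
Therefore p_{32} = 192 + 6 + (-5)·1 = 193.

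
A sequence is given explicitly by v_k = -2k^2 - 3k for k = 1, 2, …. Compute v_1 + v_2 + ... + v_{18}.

Over k = 1..18: Σk = 171, Σk² = 2109.
Total = (-2)·2109 + (-3)·171 = -4731.

-4731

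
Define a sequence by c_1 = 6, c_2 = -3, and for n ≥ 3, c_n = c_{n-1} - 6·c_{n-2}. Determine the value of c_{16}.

-1951581

c_3 = -39;  c_4 = -21;  c_5 = 213;  …;  c_{13} = -145659;  c_{14} = 565107;  c_{15} = 1439061;  c_{16} = -1951581.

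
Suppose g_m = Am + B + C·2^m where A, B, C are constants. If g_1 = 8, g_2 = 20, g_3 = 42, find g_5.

166

At m = 1, 2, 3: A + B + 2C = 8; 2A + B + 4C = 20; 3A + B + 8C = 42.
Subtracting the first from the second: A + 2C = 12.
Subtracting the second from the third: A + 4C = 22.
Solving: C = 5, A = 2, then B = -4.
So g_m = 2·m + (-4) + 5·2^m; at m=5 this is 166.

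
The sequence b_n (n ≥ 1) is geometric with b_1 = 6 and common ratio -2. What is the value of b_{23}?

b_n = 6·(-2)^(n-1).
b_{23} = 6·(-2)^22 = 25165824.

25165824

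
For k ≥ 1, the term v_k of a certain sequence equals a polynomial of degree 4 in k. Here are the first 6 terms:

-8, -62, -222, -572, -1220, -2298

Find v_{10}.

-14390

1st diffs: -54, -160, -350, -648, -1078.
2nd diffs: -106, -190, -298, -430.
3rd diffs: -84, -108, -132.
4th diffs: -24, -24 (constant).
Newton forward-difference form: v_k = -8 + (-54)·C(k-1,1) + (-106)·C(k-1,2) + (-84)·C(k-1,3) + (-24)·C(k-1,4).
At k = 10: k-1 = 9, so v_{10} = -8 - 486 - 3816 - 7056 - 3024 = -14390.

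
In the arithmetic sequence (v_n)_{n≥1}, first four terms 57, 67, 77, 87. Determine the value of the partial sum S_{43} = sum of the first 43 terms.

Common difference d = 10.
v_n = 57 + (n - 1)·10.
v_{43} = 477; S = 43·(57 + 477)/2 = 11481.

11481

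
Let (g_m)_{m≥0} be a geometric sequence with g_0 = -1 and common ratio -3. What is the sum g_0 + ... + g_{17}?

96855122

g_m = (-1)·(-3)^(m-0).
S = (-1)·((-3)^18 - 1)/(-3 - 1) = (-1)·(387420489 - 1)/(-4) = 96855122.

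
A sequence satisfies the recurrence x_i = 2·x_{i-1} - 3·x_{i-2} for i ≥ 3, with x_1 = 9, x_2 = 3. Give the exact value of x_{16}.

-22299

Compute successive terms:
x_3 = -21  x_4 = -51  x_5 = -39  …  x_{13} = 5721  x_{14} = 12027  x_{15} = 6891  x_{16} = -22299.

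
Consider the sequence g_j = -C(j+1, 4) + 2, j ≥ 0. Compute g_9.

C(10, 4) = 210, so g_9 = -208.

-208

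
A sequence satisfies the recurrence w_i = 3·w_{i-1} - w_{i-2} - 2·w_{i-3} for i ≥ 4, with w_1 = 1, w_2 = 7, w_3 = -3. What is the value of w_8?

-935

Step forward from the initial values:
w_4 = -18  w_5 = -65  w_6 = -171  w_7 = -412  w_8 = -935.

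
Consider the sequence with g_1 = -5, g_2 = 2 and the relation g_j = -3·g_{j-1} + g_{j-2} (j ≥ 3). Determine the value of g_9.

-13799

Step forward from the initial values:
g_3 = -11, g_4 = 35, g_5 = -116, g_6 = 383, g_7 = -1265, g_8 = 4178, g_9 = -13799.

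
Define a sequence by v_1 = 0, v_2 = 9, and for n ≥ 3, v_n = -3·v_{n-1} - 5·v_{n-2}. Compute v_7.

648

Applying the relation repeatedly:
v_3 = -27; v_4 = 36; v_5 = 27; v_6 = -261; v_7 = 648.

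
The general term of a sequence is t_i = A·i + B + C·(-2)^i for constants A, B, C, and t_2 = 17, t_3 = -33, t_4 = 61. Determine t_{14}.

65513

At i = 2, 3, 4: 2A + B + 4C = 17; 3A + B - 8C = -33; 4A + B + 16C = 61.
Subtracting the first from the second: A - 12C = -50.
Subtracting the second from the third: A + 24C = 94.
Solving: C = 4, A = -2, then B = 5.
So t_i = -2·i + 5 + 4·(-2)^i; at i=14 this is 65513.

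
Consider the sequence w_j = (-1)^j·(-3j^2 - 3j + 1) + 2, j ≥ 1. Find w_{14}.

(-1)^14 = 1; -3j^2 - 3j + 1 at j=14 is -629; so w_{14} = -627.

-627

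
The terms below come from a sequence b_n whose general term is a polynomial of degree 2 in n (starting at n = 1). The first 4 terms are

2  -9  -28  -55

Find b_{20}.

1st diffs: -11, -19, -27.
2nd diffs: -8, -8 (constant).
So b_n = -4n^2 + n + 5.
Evaluating at n = 20 gives b_{20} = -1575.

-1575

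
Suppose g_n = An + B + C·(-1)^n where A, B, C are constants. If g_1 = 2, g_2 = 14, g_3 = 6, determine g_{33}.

66

At n = 1, 2, 3: A + B - C = 2; 2A + B + C = 14; 3A + B - C = 6.
Subtracting the first from the second: A + 2C = 12.
Subtracting the second from the third: A - 2C = -8.
Solving: C = 5, A = 2, then B = 5.
Therefore g_{33} = 66 + 5 + 5·(-1) = 66.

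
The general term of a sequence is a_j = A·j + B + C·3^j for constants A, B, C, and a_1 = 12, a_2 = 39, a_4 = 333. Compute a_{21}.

41841412872

Plug in j = 1, 2, 4: A + B + 3C = 12; 2A + B + 9C = 39; 4A + B + 81C = 333.
Subtracting the first from the second: A + 6C = 27.
Subtracting the second from the third: 2A + 72C = 294.
Solving: C = 4, A = 3, then B = -3.
So a_j = 3·j + (-3) + 4·3^j; at j=21 this is 41841412872.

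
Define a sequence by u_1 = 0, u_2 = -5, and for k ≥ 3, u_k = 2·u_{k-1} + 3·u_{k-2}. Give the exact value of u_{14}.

-1992905

Step forward from the initial values:
u_3 = -10  u_4 = -35  u_5 = -100  …  u_{11} = -73810  u_{12} = -221435  u_{13} = -664300  u_{14} = -1992905.
(Characteristic roots are 3 and -1.)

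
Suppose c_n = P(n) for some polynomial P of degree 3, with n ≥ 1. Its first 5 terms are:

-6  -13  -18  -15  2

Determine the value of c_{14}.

1775

1st diffs: -7, -5, 3, 17.
2nd diffs: 2, 8, 14.
3rd diffs: 6, 6 (constant).
Newton forward-difference form: c_n = -6 + (-7)·C(n-1,1) + 2·C(n-1,2) + 6·C(n-1,3).
At n = 14: n-1 = 13, so c_{14} = -6 - 91 + 156 + 1716 = 1775.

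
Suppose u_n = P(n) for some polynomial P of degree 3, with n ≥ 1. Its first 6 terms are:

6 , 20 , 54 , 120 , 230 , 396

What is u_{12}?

3240

1st diffs: 14, 34, 66, 110, 166.
2nd diffs: 20, 32, 44, 56.
3rd diffs: 12, 12, 12 (constant).
Newton forward-difference form: u_n = 6 + 14·C(n-1,1) + 20·C(n-1,2) + 12·C(n-1,3).
At n = 12: n-1 = 11, so u_{12} = 6 + 154 + 1100 + 1980 = 3240.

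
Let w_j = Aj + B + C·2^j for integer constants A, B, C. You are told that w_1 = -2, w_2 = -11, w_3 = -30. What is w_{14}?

-81899

Plug in j = 1, 2, 3: A + B + 2C = -2; 2A + B + 4C = -11; 3A + B + 8C = -30.
Subtracting the first from the second: A + 2C = -9.
Subtracting the second from the third: A + 4C = -19.
Solving: C = -5, A = 1, then B = 7.
Hence w_{14} = 1·14 + 7 + (-5)·16384 = -81899.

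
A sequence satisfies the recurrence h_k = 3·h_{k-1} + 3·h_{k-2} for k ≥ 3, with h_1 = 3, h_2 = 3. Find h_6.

918

h_3 = 18;  h_4 = 63;  h_5 = 243;  h_6 = 918.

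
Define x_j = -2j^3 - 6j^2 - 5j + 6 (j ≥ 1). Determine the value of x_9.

x_9 = -2·9^3 - 6·9^2 - 5·9 + 6 = -1983.

-1983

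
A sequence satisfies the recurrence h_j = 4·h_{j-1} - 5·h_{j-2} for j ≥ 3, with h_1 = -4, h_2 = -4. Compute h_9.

Step forward from the initial values:
h_3 = 4, h_4 = 36, h_5 = 124, h_6 = 316, h_7 = 644, h_8 = 996, h_9 = 764.

764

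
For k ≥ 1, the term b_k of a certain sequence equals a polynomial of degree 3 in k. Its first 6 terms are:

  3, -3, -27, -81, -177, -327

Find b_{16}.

1st diffs: -6, -24, -54, -96, -150.
2nd diffs: -18, -30, -42, -54.
3rd diffs: -12, -12, -12 (constant).
So b_k = -2k^3 + 3k^2 - k + 3.
Evaluating at k = 16 gives b_{16} = -7437.

-7437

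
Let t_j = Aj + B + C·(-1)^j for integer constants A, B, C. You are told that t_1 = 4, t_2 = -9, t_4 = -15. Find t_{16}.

-51

The three given values yield: A + B - C = 4; 2A + B + C = -9; 4A + B + C = -15.
Subtracting the first from the second: A + 2C = -13.
Subtracting the second from the third: 2A = -6.
Solving: C = -5, A = -3, then B = 2.
Hence t_{16} = -3·16 + 2 + (-5)·1 = -51.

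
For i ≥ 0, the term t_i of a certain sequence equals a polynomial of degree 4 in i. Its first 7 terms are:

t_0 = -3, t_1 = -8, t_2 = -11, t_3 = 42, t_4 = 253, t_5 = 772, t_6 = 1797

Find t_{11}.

24802

1st diffs: -5, -3, 53, 211, 519, 1025.
2nd diffs: 2, 56, 158, 308, 506.
3rd diffs: 54, 102, 150, 198.
4th diffs: 48, 48, 48 (constant).
So t_i = 2i^4 - 3i^3 - 4i^2 - 3.
Evaluating at i = 11 gives t_{11} = 24802.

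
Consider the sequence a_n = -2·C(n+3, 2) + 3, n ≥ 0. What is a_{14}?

-269

C(17, 2) = 136, so a_{14} = -269.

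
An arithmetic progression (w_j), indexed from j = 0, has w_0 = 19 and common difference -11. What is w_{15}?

w_j = 19 + (j - 0)·(-11).
w_{15} = 19 + 15·(-11) = -146.

-146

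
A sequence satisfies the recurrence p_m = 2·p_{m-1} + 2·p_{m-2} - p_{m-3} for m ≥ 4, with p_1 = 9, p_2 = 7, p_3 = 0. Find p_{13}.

11385

Iterate the recurrence:
p_4 = 5  p_5 = 3  p_6 = 16  p_7 = 33  p_8 = 95  p_9 = 240  p_{10} = 637  p_{11} = 1659  p_{12} = 4352  p_{13} = 11385.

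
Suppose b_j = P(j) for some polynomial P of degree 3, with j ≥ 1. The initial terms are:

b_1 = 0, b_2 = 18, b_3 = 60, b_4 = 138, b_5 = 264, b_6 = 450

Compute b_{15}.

6804

1st diffs: 18, 42, 78, 126, 186.
2nd diffs: 24, 36, 48, 60.
3rd diffs: 12, 12, 12 (constant).
Newton forward-difference form: b_j = 18·C(j-1,1) + 24·C(j-1,2) + 12·C(j-1,3).
At j = 15: j-1 = 14, so b_{15} = 252 + 2184 + 4368 = 6804.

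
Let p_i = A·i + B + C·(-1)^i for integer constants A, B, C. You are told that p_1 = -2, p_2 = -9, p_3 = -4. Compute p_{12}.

-19

Plug in i = 1, 2, 3: A + B - C = -2; 2A + B + C = -9; 3A + B - C = -4.
Subtracting the first from the second: A + 2C = -7.
Subtracting the second from the third: A - 2C = 5.
Solving: C = -3, A = -1, then B = -4.
So p_i = -1·i + (-4) + (-3)·(-1)^i; at i=12 this is -19.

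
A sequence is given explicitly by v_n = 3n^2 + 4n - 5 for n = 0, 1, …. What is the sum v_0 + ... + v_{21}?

Over n = 0..21: Σn = 231, Σn² = 3311.
Total = (3)·3311 + (4)·231 + (-5)·22 = 10747.

10747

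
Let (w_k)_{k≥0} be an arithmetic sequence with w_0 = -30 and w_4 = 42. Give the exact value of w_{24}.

402

Common difference d = (42 - (-30)) / (4 - 0) = 18.
w_k = -30 + (k - 0)·18.
w_{24} = -30 + 24·18 = 402.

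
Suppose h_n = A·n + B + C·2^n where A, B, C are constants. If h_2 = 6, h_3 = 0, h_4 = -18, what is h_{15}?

Write the equations: 2A + B + 4C = 6; 3A + B + 8C = 0; 4A + B + 16C = -18.
Subtracting the first from the second: A + 4C = -6.
Subtracting the second from the third: A + 8C = -18.
Solving: C = -3, A = 6, then B = 6.
So h_n = 6·n + 6 + (-3)·2^n; at n=15 this is -98208.

-98208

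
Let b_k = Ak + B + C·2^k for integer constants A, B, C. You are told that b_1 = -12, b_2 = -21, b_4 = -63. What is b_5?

At k = 1, 2, 4: A + B + 2C = -12; 2A + B + 4C = -21; 4A + B + 16C = -63.
Subtracting the first from the second: A + 2C = -9.
Subtracting the second from the third: 2A + 12C = -42.
Solving: C = -3, A = -3, then B = -3.
So b_k = -3·k + (-3) + (-3)·2^k; at k=5 this is -114.

-114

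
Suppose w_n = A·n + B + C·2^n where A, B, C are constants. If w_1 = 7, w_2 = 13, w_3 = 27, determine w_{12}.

The three given values yield: A + B + 2C = 7; 2A + B + 4C = 13; 3A + B + 8C = 27.
Subtracting the first from the second: A + 2C = 6.
Subtracting the second from the third: A + 4C = 14.
Solving: C = 4, A = -2, then B = 1.
Hence w_{12} = -2·12 + 1 + 4·4096 = 16361.

16361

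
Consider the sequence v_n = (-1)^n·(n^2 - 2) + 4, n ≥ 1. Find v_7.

(-1)^7 = -1; n^2 - 2 at n=7 is 47; so v_7 = -43.

-43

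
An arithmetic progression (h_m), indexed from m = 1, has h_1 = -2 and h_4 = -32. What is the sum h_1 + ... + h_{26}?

Common difference d = (-32 - (-2)) / (4 - 1) = -10.
h_m = -2 + (m - 1)·(-10).
h_{26} = -252; S = 26·(-2 + (-252))/2 = -3302.

-3302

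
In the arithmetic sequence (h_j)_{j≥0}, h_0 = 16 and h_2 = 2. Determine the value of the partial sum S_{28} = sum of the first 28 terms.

Common difference d = (2 - 16) / (2 - 0) = -7.
h_j = 16 + (j - 0)·(-7).
h_{27} = -173; S = 28·(16 + (-173))/2 = -2198.

-2198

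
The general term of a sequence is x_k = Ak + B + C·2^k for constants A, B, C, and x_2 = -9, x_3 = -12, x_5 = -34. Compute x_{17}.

-131062

Write the equations: 2A + B + 4C = -9; 3A + B + 8C = -12; 5A + B + 32C = -34.
Subtracting the first from the second: A + 4C = -3.
Subtracting the second from the third: 2A + 24C = -22.
Solving: C = -1, A = 1, then B = -7.
So x_k = 1·k + (-7) + (-1)·2^k; at k=17 this is -131062.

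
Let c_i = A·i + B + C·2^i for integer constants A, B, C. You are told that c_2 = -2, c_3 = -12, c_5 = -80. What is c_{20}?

The three given values yield: 2A + B + 4C = -2; 3A + B + 8C = -12; 5A + B + 32C = -80.
Subtracting the first from the second: A + 4C = -10.
Subtracting the second from the third: 2A + 24C = -68.
Solving: C = -3, A = 2, then B = 6.
Hence c_{20} = 2·20 + 6 + (-3)·1048576 = -3145682.

-3145682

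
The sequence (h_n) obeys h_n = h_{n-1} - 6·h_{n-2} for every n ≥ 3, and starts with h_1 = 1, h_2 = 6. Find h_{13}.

-103284

Iterate the recurrence:
h_3 = 0; h_4 = -36; h_5 = -36; …; h_{10} = 1044; h_{11} = 19404; h_{12} = 13140; h_{13} = -103284.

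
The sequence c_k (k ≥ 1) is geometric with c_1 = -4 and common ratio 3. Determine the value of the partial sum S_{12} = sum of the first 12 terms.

-1062880

c_k = (-4)·3^(k-1).
S = (-4)·(3^12 - 1)/(3 - 1) = (-4)·(531441 - 1)/(2) = -1062880.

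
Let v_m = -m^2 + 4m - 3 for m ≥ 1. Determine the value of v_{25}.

-528

v_{25} = -1·25^2 + 4·25 - 3 = -528.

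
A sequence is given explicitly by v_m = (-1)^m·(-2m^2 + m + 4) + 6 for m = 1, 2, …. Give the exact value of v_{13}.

(-1)^13 = -1; -2m^2 + m + 4 at m=13 is -321; so v_{13} = 327.

327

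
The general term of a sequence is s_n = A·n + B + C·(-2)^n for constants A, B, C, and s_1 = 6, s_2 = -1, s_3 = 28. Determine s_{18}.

At n = 1, 2, 3: A + B - 2C = 6; 2A + B + 4C = -1; 3A + B - 8C = 28.
Subtracting the first from the second: A + 6C = -7.
Subtracting the second from the third: A - 12C = 29.
Solving: C = -2, A = 5, then B = -3.
Hence s_{18} = 5·18 + (-3) + (-2)·262144 = -524201.

-524201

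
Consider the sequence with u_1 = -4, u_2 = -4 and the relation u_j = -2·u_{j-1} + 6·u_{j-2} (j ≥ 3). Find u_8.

Applying the relation repeatedly:
u_3 = -16  u_4 = 8  u_5 = -112  u_6 = 272  u_7 = -1216  u_8 = 4064.

4064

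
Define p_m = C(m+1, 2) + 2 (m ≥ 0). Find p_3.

8

C(4, 2) = 6, so p_3 = 8.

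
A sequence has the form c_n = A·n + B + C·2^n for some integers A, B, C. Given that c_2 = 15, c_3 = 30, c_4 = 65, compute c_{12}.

At n = 2, 3, 4: 2A + B + 4C = 15; 3A + B + 8C = 30; 4A + B + 16C = 65.
Subtracting the first from the second: A + 4C = 15.
Subtracting the second from the third: A + 8C = 35.
Solving: C = 5, A = -5, then B = 5.
So c_n = -5·n + 5 + 5·2^n; at n=12 this is 20425.

20425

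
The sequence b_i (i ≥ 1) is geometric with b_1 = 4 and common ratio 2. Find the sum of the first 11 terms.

8188

b_i = 4·2^(i-1).
S = 4·(2^11 - 1)/(2 - 1) = 4·(2048 - 1)/(1) = 8188.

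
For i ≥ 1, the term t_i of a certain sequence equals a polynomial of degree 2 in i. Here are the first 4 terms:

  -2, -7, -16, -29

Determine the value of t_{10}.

-191

1st diffs: -5, -9, -13.
2nd diffs: -4, -4 (constant).
Newton forward-difference form: t_i = -2 + (-5)·C(i-1,1) + (-4)·C(i-1,2).
At i = 10: i-1 = 9, so t_{10} = -2 - 45 - 144 = -191.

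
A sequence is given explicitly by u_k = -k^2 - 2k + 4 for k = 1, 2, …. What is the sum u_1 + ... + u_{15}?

-1420

Over k = 1..15: Σk = 120, Σk² = 1240.
Total = (-1)·1240 + (-2)·120 + (4)·15 = -1420.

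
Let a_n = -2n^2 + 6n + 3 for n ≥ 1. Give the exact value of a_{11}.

-173

a_{11} = -2·11^2 + 6·11 + 3 = -173.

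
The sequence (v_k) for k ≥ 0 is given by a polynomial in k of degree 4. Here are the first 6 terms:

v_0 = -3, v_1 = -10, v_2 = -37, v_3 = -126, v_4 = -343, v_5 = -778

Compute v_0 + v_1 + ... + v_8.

1st diffs: -7, -27, -89, -217, -435.
2nd diffs: -20, -62, -128, -218.
3rd diffs: -42, -66, -90.
4th diffs: -24, -24 (constant).
So v_k = -k^4 - k^3 - 5k - 3.
Continuing: -1545, -2782, -4651.
Summing k = 0..8 (9 terms) gives -10275.

-10275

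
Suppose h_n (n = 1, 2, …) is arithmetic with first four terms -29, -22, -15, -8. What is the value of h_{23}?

Common difference d = 7.
h_n = -29 + (n - 1)·7.
h_{23} = -29 + 22·7 = 125.

125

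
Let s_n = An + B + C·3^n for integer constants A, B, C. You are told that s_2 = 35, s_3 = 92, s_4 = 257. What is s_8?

At n = 2, 3, 4: 2A + B + 9C = 35; 3A + B + 27C = 92; 4A + B + 81C = 257.
Subtracting the first from the second: A + 18C = 57.
Subtracting the second from the third: A + 54C = 165.
Solving: C = 3, A = 3, then B = 2.
So s_n = 3·n + 2 + 3·3^n; at n=8 this is 19709.

19709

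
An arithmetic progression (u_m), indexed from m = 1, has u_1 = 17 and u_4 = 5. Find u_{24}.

Common difference d = (5 - 17) / (4 - 1) = -4.
u_m = 17 + (m - 1)·(-4).
u_{24} = 17 + 23·(-4) = -75.

-75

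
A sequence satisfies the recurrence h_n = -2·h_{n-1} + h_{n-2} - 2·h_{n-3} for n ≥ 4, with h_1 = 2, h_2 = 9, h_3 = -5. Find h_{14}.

326963

Step forward from the initial values:
h_4 = 15; h_5 = -53; h_6 = 131; …; h_{11} = -17393; h_{12} = 46247; h_{13} = -122965; h_{14} = 326963.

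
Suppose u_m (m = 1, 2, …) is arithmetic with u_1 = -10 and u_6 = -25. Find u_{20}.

Common difference d = (-25 - (-10)) / (6 - 1) = -3.
u_m = -10 + (m - 1)·(-3).
u_{20} = -10 + 19·(-3) = -67.

-67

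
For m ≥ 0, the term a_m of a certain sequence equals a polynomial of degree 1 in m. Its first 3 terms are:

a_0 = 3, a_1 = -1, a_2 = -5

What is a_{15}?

-57

1st diffs: -4, -4 (constant).
So a_m = -4m + 3.
Evaluating at m = 15 gives a_{15} = -57.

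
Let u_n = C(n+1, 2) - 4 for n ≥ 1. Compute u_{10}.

C(11, 2) = 55, so u_{10} = 51.

51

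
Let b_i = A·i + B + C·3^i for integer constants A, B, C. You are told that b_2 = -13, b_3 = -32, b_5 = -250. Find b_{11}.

-177160

Plug in i = 2, 3, 5: 2A + B + 9C = -13; 3A + B + 27C = -32; 5A + B + 243C = -250.
Subtracting the first from the second: A + 18C = -19.
Subtracting the second from the third: 2A + 216C = -218.
Solving: C = -1, A = -1, then B = -2.
Hence b_{11} = -1·11 + (-2) + (-1)·177147 = -177160.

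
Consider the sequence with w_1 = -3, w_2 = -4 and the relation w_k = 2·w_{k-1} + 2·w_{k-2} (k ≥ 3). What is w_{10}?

w_3 = -14, w_4 = -36, w_5 = -100, w_6 = -272, w_7 = -744, w_8 = -2032, w_9 = -5552, w_{10} = -15168.

-15168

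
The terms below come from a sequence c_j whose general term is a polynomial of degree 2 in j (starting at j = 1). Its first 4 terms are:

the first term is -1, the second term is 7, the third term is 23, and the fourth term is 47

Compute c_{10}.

1st diffs: 8, 16, 24.
2nd diffs: 8, 8 (constant).
So c_j = 4j^2 - 4j - 1.
Evaluating at j = 10 gives c_{10} = 359.

359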